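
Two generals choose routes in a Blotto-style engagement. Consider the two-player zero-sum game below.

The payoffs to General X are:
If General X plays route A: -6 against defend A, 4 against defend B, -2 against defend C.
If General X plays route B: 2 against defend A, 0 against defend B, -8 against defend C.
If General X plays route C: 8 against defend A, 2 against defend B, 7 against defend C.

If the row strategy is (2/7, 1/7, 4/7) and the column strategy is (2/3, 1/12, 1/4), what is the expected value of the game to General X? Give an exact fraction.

Against (2/3, 1/12, 1/4), each row's expected payoff is route A: -25/6; route B: -2/3; route C: 29/4.
Taking the (2/7, 1/7, 4/7)-weighted average: (2/7)·(-25/6) + (1/7)·(-2/3) + (4/7)·(29/4) = 20/7.

20/7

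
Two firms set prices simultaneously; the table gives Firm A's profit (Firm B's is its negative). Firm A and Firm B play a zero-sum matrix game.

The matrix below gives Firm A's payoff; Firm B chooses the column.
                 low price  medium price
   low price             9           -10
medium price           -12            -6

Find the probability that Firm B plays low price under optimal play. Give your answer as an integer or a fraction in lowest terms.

4/25

Row minima are -10 and -12, so Firm A's maximin is -10; column maxima are 9 and -6, so Firm B's minimax is -6. These differ, so the equilibrium is in mixed strategies.
Let Firm B play low price with probability q. Firm A is indifferent when 9q − 10(1−q) = −12q − 6(1−q), giving q = 4/25.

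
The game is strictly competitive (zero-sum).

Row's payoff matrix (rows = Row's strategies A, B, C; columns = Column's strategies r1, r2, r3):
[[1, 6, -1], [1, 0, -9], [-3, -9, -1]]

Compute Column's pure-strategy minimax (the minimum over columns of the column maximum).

The worst case (largest entry) in each column is r1: 1, r2: 6, r3: -1.
The best (smallest) of these is -1.

-1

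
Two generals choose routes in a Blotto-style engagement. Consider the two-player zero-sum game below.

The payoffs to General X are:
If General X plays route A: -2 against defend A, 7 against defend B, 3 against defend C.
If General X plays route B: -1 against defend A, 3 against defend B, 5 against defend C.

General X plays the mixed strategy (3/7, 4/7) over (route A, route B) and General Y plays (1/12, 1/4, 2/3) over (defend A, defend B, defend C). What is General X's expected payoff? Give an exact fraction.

Against (1/12, 1/4, 2/3), each row's expected payoff is route A: 43/12; route B: 4.
Taking the (3/7, 4/7)-weighted average: (3/7)·(43/12) + (4/7)·(4) = 107/28.

107/28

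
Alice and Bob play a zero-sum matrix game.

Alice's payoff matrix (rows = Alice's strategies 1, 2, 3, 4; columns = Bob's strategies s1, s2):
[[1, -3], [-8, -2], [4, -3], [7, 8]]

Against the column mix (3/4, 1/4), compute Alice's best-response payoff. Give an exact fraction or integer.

1: (1)·(3/4) + (-3)·(1/4) = 0.
2: (-8)·(3/4) + (-2)·(1/4) = -13/2.
3: (4)·(3/4) + (-3)·(1/4) = 9/4.
4: (7)·(3/4) + (8)·(1/4) = 29/4.
The best pure response is 4 with expected payoff 29/4.

29/4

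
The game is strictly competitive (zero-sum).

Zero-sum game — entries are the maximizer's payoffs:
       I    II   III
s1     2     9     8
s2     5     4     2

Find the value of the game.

4

Column II is strictly dominated by III for the minimizer (it gives the maximizer more in every row).
The remaining 2×2 game on (s1, s2) × (I, III) has no saddle point. Let the maximizer play s1 with probability p; indifference gives 2p + 5(1−p) = 8p + 2(1−p), so p = 1/3.
Similarly the minimizer's optimal q on I is 2/3, and the value is 2·(2/3) + (8)·(1/3) = 4.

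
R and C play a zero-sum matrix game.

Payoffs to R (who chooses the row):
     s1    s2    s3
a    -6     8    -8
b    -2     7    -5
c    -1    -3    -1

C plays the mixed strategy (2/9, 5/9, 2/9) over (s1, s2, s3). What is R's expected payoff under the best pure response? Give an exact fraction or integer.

a: (-6)·(2/9) + (8)·(5/9) + (-8)·(2/9) = 4/3.
b: (-2)·(2/9) + (7)·(5/9) + (-5)·(2/9) = 7/3.
c: (-1)·(2/9) + (-3)·(5/9) + (-1)·(2/9) = -19/9.
The best pure response is b with expected payoff 7/3.

7/3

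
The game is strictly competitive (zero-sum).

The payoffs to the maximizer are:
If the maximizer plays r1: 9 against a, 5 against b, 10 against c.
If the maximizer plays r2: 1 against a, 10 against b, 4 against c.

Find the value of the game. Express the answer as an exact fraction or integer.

Column c is strictly dominated by a for the minimizer (it gives the maximizer more in every row).
The remaining 2×2 game on (r1, r2) × (a, b) has no saddle point. Let the maximizer play r1 with probability p; indifference gives 9p + (1−p) = 5p + 10(1−p), so p = 9/13.
Similarly the minimizer's optimal q on a is 5/13, and the value is 9·(5/13) + (5)·(8/13) = 85/13.

85/13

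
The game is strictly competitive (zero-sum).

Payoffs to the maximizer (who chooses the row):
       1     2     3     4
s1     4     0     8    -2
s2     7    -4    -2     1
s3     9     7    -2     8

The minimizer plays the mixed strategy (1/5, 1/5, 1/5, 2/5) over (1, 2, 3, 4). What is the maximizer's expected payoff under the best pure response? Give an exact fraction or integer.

s1: (4)·(1/5) + (0)·(1/5) + (8)·(1/5) + (-2)·(2/5) = 8/5.
s2: (7)·(1/5) + (-4)·(1/5) + (-2)·(1/5) + (1)·(2/5) = 3/5.
s3: (9)·(1/5) + (7)·(1/5) + (-2)·(1/5) + (8)·(2/5) = 6.
The best pure response is s3 with expected payoff 6.

6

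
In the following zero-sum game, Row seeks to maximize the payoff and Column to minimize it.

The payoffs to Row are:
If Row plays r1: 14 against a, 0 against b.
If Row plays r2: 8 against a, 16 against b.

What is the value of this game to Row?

112/11

Row minima are 0 and 8, so Row's maximin is 8; column maxima are 14 and 16, so Column's minimax is 14. These differ, so the equilibrium is in mixed strategies.
Let Row play r1 with probability p. Column is indifferent when 14p + 8(1−p) = 16(1−p), giving p = 4/11.
Let Column play a with probability q. Row is indifferent when 14q = 8q + 16(1−q), giving q = 8/11.
The value is 14·(8/11) + (0)·(3/11) = 112/11.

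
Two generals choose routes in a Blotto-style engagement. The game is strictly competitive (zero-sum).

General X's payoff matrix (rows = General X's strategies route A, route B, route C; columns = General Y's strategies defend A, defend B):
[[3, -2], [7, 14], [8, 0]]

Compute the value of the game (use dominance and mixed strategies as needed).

Row route A is strictly dominated by row route C, so General X never plays it.
The remaining 2×2 game on (route B, route C) × (defend A, defend B) has no saddle point. Let General X play route B with probability p; indifference gives 7p + 8(1−p) = 14p, so p = 8/15.
Similarly General Y's optimal q on defend A is 14/15, and the value is 7·(14/15) + (14)·(1/15) = 112/15.

112/15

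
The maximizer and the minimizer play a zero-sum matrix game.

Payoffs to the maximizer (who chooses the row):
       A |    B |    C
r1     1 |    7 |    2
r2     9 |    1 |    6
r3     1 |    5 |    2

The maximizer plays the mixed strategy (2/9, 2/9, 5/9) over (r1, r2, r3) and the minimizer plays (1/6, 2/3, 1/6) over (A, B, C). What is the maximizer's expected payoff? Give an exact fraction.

215/54

Against (1/6, 2/3, 1/6), each row's expected payoff is r1: 31/6; r2: 19/6; r3: 23/6.
Taking the (2/9, 2/9, 5/9)-weighted average: (2/9)·(31/6) + (2/9)·(19/6) + (5/9)·(23/6) = 215/54.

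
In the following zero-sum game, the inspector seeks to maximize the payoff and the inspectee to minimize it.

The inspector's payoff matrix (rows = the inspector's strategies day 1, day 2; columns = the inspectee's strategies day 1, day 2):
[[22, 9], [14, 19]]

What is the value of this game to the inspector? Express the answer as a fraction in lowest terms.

146/9

Row minima are 9 and 14, so the inspector's maximin is 14; column maxima are 22 and 19, so the inspectee's minimax is 19. These differ, so the equilibrium is in mixed strategies.
Let the inspector play day 1 with probability p. The inspectee is indifferent when 22p + 14(1−p) = 9p + 19(1−p), giving p = 5/18.
Let the inspectee play day 1 with probability q. The inspector is indifferent when 22q + 9(1−q) = 14q + 19(1−q), giving q = 5/9.
The value is 22·(5/9) + (9)·(4/9) = 146/9.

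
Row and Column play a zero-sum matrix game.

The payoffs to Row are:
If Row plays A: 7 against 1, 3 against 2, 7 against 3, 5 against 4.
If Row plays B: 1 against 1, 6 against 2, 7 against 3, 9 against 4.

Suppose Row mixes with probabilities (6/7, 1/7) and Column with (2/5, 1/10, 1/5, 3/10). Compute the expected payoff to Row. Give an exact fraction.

Against (2/5, 1/10, 1/5, 3/10), each row's expected payoff is A: 6; B: 51/10.
Taking the (6/7, 1/7)-weighted average: (6/7)·(6) + (1/7)·(51/10) = 411/70.

411/70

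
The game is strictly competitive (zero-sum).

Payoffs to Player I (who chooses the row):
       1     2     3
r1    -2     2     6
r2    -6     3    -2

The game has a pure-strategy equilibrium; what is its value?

-2

Row minima: -2, -6 → Player I's maximin is -2.
Column maxima: -2, 3, 6 → Player II's minimax is -2.
They coincide at (r1, 1), so the value is -2.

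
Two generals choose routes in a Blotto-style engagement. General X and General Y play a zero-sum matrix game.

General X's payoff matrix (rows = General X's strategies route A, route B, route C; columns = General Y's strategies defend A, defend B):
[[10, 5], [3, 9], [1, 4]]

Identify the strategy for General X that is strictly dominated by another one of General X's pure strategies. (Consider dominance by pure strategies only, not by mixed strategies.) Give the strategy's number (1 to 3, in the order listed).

Compare route C with route A: 10 > 1, 5 > 4.
So route A strictly dominates route C for General X; route C is strictly dominated.

3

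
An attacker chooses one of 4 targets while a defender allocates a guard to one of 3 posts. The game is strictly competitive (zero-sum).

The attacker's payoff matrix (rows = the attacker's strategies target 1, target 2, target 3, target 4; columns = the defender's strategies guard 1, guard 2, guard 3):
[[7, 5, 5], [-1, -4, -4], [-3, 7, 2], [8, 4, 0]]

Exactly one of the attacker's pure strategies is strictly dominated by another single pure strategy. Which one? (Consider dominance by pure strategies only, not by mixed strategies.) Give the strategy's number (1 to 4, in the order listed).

2

Compare target 2 with target 1: 7 > -1, 5 > -4, 5 > -4.
So target 1 strictly dominates target 2 for the attacker; target 2 is strictly dominated.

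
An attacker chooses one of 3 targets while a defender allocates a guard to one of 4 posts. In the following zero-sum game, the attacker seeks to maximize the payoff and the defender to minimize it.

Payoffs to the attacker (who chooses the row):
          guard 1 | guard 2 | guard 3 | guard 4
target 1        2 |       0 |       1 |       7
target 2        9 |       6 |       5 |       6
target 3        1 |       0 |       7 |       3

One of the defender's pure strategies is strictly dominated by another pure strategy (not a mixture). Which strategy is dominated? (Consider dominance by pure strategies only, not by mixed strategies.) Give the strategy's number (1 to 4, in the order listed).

The defender prefers columns that give the attacker less. Compare guard 1 with guard 2: 0 < 2, 6 < 9, 0 < 1.
So guard 2 strictly dominates guard 1 for the defender; guard 1 is strictly dominated.

1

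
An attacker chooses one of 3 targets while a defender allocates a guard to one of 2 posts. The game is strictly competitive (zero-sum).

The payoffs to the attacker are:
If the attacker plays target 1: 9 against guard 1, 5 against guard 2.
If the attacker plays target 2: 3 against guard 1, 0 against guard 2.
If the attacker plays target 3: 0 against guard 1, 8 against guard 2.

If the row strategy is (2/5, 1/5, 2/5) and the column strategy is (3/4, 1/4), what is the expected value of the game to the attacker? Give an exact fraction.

Against (3/4, 1/4), each row's expected payoff is target 1: 8; target 2: 9/4; target 3: 2.
Taking the (2/5, 1/5, 2/5)-weighted average: (2/5)·(8) + (1/5)·(9/4) + (2/5)·(2) = 89/20.

89/20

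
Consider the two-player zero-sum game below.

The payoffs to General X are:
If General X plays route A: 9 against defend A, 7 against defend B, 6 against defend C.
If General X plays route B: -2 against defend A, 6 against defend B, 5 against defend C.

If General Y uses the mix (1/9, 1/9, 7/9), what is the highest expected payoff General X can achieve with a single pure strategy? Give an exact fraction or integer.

58/9

route A: (9)·(1/9) + (7)·(1/9) + (6)·(7/9) = 58/9.
route B: (-2)·(1/9) + (6)·(1/9) + (5)·(7/9) = 13/3.
The best pure response is route A with expected payoff 58/9.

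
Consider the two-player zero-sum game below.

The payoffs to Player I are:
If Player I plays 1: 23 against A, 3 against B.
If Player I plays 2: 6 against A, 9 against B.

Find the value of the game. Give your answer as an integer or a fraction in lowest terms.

Row minima are 3 and 6, so Player I's maximin is 6; column maxima are 23 and 9, so Player II's minimax is 9. These differ, so the equilibrium is in mixed strategies.
Let Player I play 1 with probability p. Player II is indifferent when 23p + 6(1−p) = 3p + 9(1−p), giving p = 3/23.
Let Player II play A with probability q. Player I is indifferent when 23q + 3(1−q) = 6q + 9(1−q), giving q = 6/23.
The value is 23·(6/23) + (3)·(17/23) = 189/23.

189/23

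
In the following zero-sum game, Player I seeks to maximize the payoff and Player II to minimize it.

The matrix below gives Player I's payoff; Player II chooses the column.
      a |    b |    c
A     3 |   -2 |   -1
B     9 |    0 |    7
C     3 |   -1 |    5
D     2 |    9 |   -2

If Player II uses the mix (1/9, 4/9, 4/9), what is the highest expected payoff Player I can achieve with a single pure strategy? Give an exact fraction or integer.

37/9

A: (3)·(1/9) + (-2)·(4/9) + (-1)·(4/9) = -1.
B: (9)·(1/9) + (0)·(4/9) + (7)·(4/9) = 37/9.
C: (3)·(1/9) + (-1)·(4/9) + (5)·(4/9) = 19/9.
D: (2)·(1/9) + (9)·(4/9) + (-2)·(4/9) = 10/3.
The best pure response is B with expected payoff 37/9.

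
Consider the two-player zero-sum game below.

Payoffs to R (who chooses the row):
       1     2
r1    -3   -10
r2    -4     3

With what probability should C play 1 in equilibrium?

Row minima are -10 and -4, so R's maximin is -4; column maxima are -3 and 3, so C's minimax is -3. These differ, so the equilibrium is in mixed strategies.
Let C play 1 with probability q. R is indifferent when −3q − 10(1−q) = −4q + 3(1−q), giving q = 13/14.

13/14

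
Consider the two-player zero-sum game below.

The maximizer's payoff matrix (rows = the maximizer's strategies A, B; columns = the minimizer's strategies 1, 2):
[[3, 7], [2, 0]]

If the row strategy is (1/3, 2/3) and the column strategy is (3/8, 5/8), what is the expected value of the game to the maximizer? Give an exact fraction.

7/3

Against (3/8, 5/8), each row's expected payoff is A: 11/2; B: 3/4.
Taking the (1/3, 2/3)-weighted average: (1/3)·(11/2) + (2/3)·(3/4) = 7/3.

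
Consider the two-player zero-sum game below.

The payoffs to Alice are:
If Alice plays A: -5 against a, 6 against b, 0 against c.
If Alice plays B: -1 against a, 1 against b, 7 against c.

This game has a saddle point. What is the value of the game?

-1

Row minima: -5, -1 → Alice's maximin is -1.
Column maxima: -1, 6, 7 → Bob's minimax is -1.
They coincide at (B, a), so the value is -1.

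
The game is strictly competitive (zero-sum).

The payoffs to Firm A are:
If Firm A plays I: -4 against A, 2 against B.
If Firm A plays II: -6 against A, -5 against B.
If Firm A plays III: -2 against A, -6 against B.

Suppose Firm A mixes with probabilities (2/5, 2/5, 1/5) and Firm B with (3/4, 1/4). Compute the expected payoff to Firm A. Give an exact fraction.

Against (3/4, 1/4), each row's expected payoff is I: -5/2; II: -23/4; III: -3.
Taking the (2/5, 2/5, 1/5)-weighted average: (2/5)·(-5/2) + (2/5)·(-23/4) + (1/5)·(-3) = -39/10.

-39/10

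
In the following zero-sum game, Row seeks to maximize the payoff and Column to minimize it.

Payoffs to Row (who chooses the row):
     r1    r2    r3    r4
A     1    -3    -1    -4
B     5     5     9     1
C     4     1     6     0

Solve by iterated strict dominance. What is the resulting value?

Column r1 is strictly dominated by r4 for Column (-4<1, 1<5, 0<4); eliminate r1.
Row C is strictly dominated by row B (5>1, 9>6, 1>0); eliminate C.
Row A is strictly dominated by row B (5>-3, 9>-1, 1>-4); eliminate A.
Column r3 is strictly dominated by r2 for Column (5<9); eliminate r3.
Column r2 is strictly dominated by r4 for Column (1<5); eliminate r2.
Only (B, r4) remains, with payoff 1.

1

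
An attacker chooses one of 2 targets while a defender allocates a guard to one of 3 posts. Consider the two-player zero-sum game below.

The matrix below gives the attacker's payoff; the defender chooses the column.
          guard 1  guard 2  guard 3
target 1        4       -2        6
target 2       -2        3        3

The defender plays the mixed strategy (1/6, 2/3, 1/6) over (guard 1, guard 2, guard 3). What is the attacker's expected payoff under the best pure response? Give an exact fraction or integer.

13/6

target 1: (4)·(1/6) + (-2)·(2/3) + (6)·(1/6) = 1/3.
target 2: (-2)·(1/6) + (3)·(2/3) + (3)·(1/6) = 13/6.
The best pure response is target 2 with expected payoff 13/6.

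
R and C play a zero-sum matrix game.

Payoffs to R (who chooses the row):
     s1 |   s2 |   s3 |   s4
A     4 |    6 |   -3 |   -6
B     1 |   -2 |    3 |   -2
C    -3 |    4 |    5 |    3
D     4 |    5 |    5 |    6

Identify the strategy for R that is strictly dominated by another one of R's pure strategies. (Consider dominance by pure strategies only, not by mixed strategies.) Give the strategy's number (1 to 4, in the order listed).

Compare B with D: 4 > 1, 5 > -2, 5 > 3, 6 > -2.
So D strictly dominates B for R; B is strictly dominated.

2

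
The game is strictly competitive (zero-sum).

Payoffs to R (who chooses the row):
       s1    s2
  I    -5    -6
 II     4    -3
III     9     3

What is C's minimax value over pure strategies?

The worst case (largest entry) in each column is s1: 9, s2: 3.
The best (smallest) of these is 3.

3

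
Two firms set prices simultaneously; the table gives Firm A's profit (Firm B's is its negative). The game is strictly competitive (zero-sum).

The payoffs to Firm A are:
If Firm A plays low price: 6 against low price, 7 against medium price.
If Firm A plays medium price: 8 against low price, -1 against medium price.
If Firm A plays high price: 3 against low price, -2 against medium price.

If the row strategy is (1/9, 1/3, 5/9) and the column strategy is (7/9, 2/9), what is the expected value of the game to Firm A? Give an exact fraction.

101/27

Against (7/9, 2/9), each row's expected payoff is low price: 56/9; medium price: 6; high price: 17/9.
Taking the (1/9, 1/3, 5/9)-weighted average: (1/9)·(56/9) + (1/3)·(6) + (5/9)·(17/9) = 101/27.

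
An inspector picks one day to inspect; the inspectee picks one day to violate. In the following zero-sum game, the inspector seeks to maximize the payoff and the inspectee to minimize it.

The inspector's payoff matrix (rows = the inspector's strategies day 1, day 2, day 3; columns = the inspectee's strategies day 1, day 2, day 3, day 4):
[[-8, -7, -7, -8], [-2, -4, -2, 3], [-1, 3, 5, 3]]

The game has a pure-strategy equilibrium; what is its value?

-1

Row minima: -8, -4, -1 → the inspector's maximin is -1.
Column maxima: -1, 3, 5, 3 → the inspectee's minimax is -1.
They coincide at (day 3, day 1), so the value is -1.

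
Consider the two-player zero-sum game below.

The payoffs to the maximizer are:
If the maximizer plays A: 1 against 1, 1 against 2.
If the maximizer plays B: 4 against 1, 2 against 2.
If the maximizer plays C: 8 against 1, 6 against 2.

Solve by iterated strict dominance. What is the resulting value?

Row A is strictly dominated by row B (4>1, 2>1); eliminate A.
Column 1 is strictly dominated by 2 for the minimizer (2<4, 6<8); eliminate 1.
Row B is strictly dominated by row C (6>2); eliminate B.
Only (C, 2) remains, with payoff 6.

6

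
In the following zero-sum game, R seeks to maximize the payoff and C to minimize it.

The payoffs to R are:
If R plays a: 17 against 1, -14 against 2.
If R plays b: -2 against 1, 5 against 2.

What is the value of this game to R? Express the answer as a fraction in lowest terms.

Row minima are -14 and -2, so R's maximin is -2; column maxima are 17 and 5, so C's minimax is 5. These differ, so the equilibrium is in mixed strategies.
Let R play a with probability p. C is indifferent when 17p − 2(1−p) = −14p + 5(1−p), giving p = 7/38.
Let C play 1 with probability q. R is indifferent when 17q − 14(1−q) = −2q + 5(1−q), giving q = 1/2.
The value is 17·(1/2) + (-14)·(1/2) = 3/2.

3/2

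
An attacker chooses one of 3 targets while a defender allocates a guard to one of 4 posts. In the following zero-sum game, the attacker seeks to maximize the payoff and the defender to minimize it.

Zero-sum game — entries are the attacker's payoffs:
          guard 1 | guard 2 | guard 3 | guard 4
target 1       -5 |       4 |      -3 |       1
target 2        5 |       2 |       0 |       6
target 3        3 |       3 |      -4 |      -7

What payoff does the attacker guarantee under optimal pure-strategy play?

0

Row minima: -5, 0, -7 → the attacker's maximin is 0.
Column maxima: 5, 4, 0, 6 → the defender's minimax is 0.
They coincide at (target 2, guard 3), so the value is 0.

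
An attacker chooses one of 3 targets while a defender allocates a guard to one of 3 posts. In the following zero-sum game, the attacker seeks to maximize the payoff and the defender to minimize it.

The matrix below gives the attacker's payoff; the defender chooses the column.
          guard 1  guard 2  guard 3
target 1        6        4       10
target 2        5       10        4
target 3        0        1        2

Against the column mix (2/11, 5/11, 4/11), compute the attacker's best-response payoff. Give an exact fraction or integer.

target 1: (6)·(2/11) + (4)·(5/11) + (10)·(4/11) = 72/11.
target 2: (5)·(2/11) + (10)·(5/11) + (4)·(4/11) = 76/11.
target 3: (0)·(2/11) + (1)·(5/11) + (2)·(4/11) = 13/11.
The best pure response is target 2 with expected payoff 76/11.

76/11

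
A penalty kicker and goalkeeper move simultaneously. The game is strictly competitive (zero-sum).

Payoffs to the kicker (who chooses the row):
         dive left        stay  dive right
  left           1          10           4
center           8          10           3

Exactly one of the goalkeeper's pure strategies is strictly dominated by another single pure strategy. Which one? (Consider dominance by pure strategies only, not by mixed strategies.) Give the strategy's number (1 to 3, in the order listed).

2

The goalkeeper prefers columns that give the kicker less. Compare stay with dive left: 1 < 10, 8 < 10.
So dive left strictly dominates stay for the goalkeeper; stay is strictly dominated.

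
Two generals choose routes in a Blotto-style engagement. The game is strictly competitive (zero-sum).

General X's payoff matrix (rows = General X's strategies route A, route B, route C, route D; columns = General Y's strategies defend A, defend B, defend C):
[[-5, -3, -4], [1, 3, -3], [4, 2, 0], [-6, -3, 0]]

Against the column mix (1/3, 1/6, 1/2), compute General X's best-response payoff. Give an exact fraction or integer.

5/3

route A: (-5)·(1/3) + (-3)·(1/6) + (-4)·(1/2) = -25/6.
route B: (1)·(1/3) + (3)·(1/6) + (-3)·(1/2) = -2/3.
route C: (4)·(1/3) + (2)·(1/6) + (0)·(1/2) = 5/3.
route D: (-6)·(1/3) + (-3)·(1/6) + (0)·(1/2) = -5/2.
The best pure response is route C with expected payoff 5/3.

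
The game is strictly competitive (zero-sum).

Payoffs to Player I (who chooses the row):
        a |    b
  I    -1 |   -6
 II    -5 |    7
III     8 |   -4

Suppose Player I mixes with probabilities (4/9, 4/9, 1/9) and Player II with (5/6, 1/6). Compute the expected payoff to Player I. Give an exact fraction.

-40/27

Against (5/6, 1/6), each row's expected payoff is I: -11/6; II: -3; III: 6.
Taking the (4/9, 4/9, 1/9)-weighted average: (4/9)·(-11/6) + (4/9)·(-3) + (1/9)·(6) = -40/27.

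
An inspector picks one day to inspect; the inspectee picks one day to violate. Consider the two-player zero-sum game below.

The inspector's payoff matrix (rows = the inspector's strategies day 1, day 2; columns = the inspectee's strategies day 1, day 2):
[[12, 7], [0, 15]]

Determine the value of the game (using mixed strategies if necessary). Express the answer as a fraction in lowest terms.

Row minima are 7 and 0, so the inspector's maximin is 7; column maxima are 12 and 15, so the inspectee's minimax is 12. These differ, so the equilibrium is in mixed strategies.
Let the inspector play day 1 with probability p. The inspectee is indifferent when 12p = 7p + 15(1−p), giving p = 3/4.
Let the inspectee play day 1 with probability q. The inspector is indifferent when 12q + 7(1−q) = 15(1−q), giving q = 2/5.
The value is 12·(2/5) + (7)·(3/5) = 9.

9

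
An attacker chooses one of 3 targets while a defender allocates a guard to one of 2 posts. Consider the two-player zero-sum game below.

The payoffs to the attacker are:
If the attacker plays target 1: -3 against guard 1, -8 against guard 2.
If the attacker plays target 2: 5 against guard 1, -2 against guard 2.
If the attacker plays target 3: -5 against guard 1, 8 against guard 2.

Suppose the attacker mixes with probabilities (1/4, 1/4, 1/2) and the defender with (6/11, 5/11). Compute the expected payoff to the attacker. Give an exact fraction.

Against (6/11, 5/11), each row's expected payoff is target 1: -58/11; target 2: 20/11; target 3: 10/11.
Taking the (1/4, 1/4, 1/2)-weighted average: (1/4)·(-58/11) + (1/4)·(20/11) + (1/2)·(10/11) = -9/22.

-9/22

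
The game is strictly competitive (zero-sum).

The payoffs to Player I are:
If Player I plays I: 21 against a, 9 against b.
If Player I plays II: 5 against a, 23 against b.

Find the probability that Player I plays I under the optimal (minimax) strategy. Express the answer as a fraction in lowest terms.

Row minima are 9 and 5, so Player I's maximin is 9; column maxima are 21 and 23, so Player II's minimax is 21. These differ, so the equilibrium is in mixed strategies.
Let Player I play I with probability p. Player II is indifferent when 21p + 5(1−p) = 9p + 23(1−p), giving p = 3/5.

3/5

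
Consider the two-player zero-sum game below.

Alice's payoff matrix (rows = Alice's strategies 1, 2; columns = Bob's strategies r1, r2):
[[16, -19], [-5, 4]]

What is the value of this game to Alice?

Row minima are -19 and -5, so Alice's maximin is -5; column maxima are 16 and 4, so Bob's minimax is 4. These differ, so the equilibrium is in mixed strategies.
Let Alice play 1 with probability p. Bob is indifferent when 16p − 5(1−p) = −19p + 4(1−p), giving p = 9/44.
Let Bob play r1 with probability q. Alice is indifferent when 16q − 19(1−q) = −5q + 4(1−q), giving q = 23/44.
The value is 16·(23/44) + (-19)·(21/44) = -31/44.

-31/44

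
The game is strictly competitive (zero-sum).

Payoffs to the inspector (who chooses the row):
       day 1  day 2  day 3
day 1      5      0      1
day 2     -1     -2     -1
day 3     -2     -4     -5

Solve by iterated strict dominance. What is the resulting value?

0

Column day 1 is strictly dominated by day 2 for the inspectee (0<5, -2<-1, -4<-2); eliminate day 1.
Row day 3 is strictly dominated by row day 1 (0>-4, 1>-5); eliminate day 3.
Column day 3 is strictly dominated by day 2 for the inspectee (0<1, -2<-1); eliminate day 3.
Row day 2 is strictly dominated by row day 1 (0>-2); eliminate day 2.
Only (day 1, day 2) remains, with payoff 0.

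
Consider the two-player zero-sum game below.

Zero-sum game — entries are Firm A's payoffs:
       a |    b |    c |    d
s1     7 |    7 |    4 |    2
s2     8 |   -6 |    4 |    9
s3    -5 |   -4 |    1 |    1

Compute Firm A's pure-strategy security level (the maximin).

2

The worst-case payoff for each row is s1: 2, s2: -6, s3: -5.
The best of these is 2.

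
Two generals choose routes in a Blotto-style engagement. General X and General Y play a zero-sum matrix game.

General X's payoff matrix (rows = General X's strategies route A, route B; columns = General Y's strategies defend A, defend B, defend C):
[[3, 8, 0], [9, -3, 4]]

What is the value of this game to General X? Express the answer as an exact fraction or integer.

32/15

Column defend A is strictly dominated by defend C for General Y (it gives General X more in every row).
The remaining 2×2 game on (route A, route B) × (defend B, defend C) has no saddle point. Let General X play route A with probability p; indifference gives 8p − 3(1−p) = 4(1−p), so p = 7/15.
Similarly General Y's optimal q on defend B is 4/15, and the value is 8·(4/15) + (0)·(11/15) = 32/15.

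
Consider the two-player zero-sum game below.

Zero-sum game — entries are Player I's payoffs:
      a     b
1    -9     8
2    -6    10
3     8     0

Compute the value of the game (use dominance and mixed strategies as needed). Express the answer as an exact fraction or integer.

10/3

Row 1 is strictly dominated by row 2, so Player I never plays it.
The remaining 2×2 game on (2, 3) × (a, b) has no saddle point. Let Player I play 2 with probability p; indifference gives −6p + 8(1−p) = 10p, so p = 1/3.
Similarly Player II's optimal q on a is 5/12, and the value is -6·(5/12) + (10)·(7/12) = 10/3.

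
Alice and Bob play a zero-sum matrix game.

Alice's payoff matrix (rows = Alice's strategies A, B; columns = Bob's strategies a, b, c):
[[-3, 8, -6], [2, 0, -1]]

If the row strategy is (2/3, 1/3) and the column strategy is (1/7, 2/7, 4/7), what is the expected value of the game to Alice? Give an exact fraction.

-8/7

Against (1/7, 2/7, 4/7), each row's expected payoff is A: -11/7; B: -2/7.
Taking the (2/3, 1/3)-weighted average: (2/3)·(-11/7) + (1/3)·(-2/7) = -8/7.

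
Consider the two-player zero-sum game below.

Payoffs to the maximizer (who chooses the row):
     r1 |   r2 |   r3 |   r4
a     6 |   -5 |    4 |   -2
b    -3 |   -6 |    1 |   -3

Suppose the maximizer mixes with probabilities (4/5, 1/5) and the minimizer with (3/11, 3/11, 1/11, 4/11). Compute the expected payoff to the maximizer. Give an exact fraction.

Against (3/11, 3/11, 1/11, 4/11), each row's expected payoff is a: -1/11; b: -38/11.
Taking the (4/5, 1/5)-weighted average: (4/5)·(-1/11) + (1/5)·(-38/11) = -42/55.

-42/55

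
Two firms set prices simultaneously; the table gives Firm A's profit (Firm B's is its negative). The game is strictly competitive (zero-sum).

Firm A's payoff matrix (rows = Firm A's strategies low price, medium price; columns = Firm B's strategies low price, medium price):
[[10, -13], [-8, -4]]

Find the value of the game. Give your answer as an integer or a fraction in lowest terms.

Row minima are -13 and -8, so Firm A's maximin is -8; column maxima are 10 and -4, so Firm B's minimax is -4. These differ, so the equilibrium is in mixed strategies.
Let Firm A play low price with probability p. Firm B is indifferent when 10p − 8(1−p) = −13p − 4(1−p), giving p = 4/27.
Let Firm B play low price with probability q. Firm A is indifferent when 10q − 13(1−q) = −8q − 4(1−q), giving q = 1/3.
The value is 10·(1/3) + (-13)·(2/3) = -16/3.

-16/3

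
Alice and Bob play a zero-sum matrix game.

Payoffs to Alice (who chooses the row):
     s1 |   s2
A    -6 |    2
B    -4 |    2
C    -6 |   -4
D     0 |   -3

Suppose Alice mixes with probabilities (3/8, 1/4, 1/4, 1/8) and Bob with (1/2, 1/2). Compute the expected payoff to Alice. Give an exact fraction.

Against (1/2, 1/2), each row's expected payoff is A: -2; B: -1; C: -5; D: -3/2.
Taking the (3/8, 1/4, 1/4, 1/8)-weighted average: (3/8)·(-2) + (1/4)·(-1) + (1/4)·(-5) + (1/8)·(-3/2) = -39/16.

-39/16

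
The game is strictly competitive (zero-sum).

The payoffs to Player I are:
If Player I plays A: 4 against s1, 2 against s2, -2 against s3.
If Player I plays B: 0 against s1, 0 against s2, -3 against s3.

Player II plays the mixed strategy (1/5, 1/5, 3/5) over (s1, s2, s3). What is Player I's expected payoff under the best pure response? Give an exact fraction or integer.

A: (4)·(1/5) + (2)·(1/5) + (-2)·(3/5) = 0.
B: (0)·(1/5) + (0)·(1/5) + (-3)·(3/5) = -9/5.
The best pure response is A with expected payoff 0.

0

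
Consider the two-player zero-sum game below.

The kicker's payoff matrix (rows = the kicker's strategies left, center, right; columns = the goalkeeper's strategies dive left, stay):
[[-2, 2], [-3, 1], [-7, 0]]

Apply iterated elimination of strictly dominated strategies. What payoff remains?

-2

Row right is strictly dominated by row left (-2>-7, 2>0); eliminate right.
Column stay is strictly dominated by dive left for the goalkeeper (-2<2, -3<1); eliminate stay.
Row center is strictly dominated by row left (-2>-3); eliminate center.
Only (left, dive left) remains, with payoff -2.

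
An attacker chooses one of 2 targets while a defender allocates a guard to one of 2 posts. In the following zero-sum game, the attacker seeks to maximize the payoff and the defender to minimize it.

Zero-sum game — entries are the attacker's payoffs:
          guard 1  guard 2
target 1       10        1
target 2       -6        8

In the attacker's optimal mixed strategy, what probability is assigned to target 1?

Row minima are 1 and -6, so the attacker's maximin is 1; column maxima are 10 and 8, so the defender's minimax is 8. These differ, so the equilibrium is in mixed strategies.
Let the attacker play target 1 with probability p. The defender is indifferent when 10p − 6(1−p) = p + 8(1−p), giving p = 14/23.

14/23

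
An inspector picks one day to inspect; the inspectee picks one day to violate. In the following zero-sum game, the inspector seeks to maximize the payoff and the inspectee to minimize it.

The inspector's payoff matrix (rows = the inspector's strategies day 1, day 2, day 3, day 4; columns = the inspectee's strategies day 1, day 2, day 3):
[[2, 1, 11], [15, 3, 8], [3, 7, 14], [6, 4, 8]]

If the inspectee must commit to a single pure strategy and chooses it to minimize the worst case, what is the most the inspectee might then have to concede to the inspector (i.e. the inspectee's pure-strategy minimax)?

7

The worst case (largest entry) in each column is day 1: 15, day 2: 7, day 3: 14.
The best (smallest) of these is 7.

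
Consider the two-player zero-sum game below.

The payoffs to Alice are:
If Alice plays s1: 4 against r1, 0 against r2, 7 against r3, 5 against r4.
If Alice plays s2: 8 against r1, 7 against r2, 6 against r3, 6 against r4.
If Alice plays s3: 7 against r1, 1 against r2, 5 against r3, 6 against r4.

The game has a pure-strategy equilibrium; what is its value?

6

Row minima: 0, 6, 1 → Alice's maximin is 6.
Column maxima: 8, 7, 7, 6 → Bob's minimax is 6.
They coincide at (s2, r4), so the value is 6.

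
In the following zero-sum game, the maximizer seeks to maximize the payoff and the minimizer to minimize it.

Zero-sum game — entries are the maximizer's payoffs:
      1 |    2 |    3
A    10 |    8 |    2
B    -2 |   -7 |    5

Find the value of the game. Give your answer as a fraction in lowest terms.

Column 1 is strictly dominated by 2 for the minimizer (it gives the maximizer more in every row).
The remaining 2×2 game on (A, B) × (2, 3) has no saddle point. Let the maximizer play A with probability p; indifference gives 8p − 7(1−p) = 2p + 5(1−p), so p = 2/3.
Similarly the minimizer's optimal q on 2 is 1/6, and the value is 8·(1/6) + (2)·(5/6) = 3.

3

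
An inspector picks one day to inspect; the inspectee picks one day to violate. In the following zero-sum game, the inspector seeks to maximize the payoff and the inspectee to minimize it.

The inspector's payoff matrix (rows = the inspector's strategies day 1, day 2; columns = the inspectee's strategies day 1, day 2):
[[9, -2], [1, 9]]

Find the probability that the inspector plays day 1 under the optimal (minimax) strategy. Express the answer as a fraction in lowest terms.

8/19

Row minima are -2 and 1, so the inspector's maximin is 1; column maxima are 9 and 9, so the inspectee's minimax is 9. These differ, so the equilibrium is in mixed strategies.
Let the inspector play day 1 with probability p. The inspectee is indifferent when 9p + (1−p) = −2p + 9(1−p), giving p = 8/19.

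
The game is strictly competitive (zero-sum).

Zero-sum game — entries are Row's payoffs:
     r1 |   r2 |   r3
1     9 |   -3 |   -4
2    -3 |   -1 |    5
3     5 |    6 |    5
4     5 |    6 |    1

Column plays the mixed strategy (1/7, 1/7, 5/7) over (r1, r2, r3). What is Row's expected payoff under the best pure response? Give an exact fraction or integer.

36/7

1: (9)·(1/7) + (-3)·(1/7) + (-4)·(5/7) = -2.
2: (-3)·(1/7) + (-1)·(1/7) + (5)·(5/7) = 3.
3: (5)·(1/7) + (6)·(1/7) + (5)·(5/7) = 36/7.
4: (5)·(1/7) + (6)·(1/7) + (1)·(5/7) = 16/7.
The best pure response is 3 with expected payoff 36/7.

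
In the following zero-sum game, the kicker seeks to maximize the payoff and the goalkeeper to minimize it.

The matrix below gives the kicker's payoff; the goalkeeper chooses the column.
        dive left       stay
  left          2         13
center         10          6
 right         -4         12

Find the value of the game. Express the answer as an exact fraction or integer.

Row right is strictly dominated by row left, so the kicker never plays it.
The remaining 2×2 game on (left, center) × (dive left, stay) has no saddle point. Let the kicker play left with probability p; indifference gives 2p + 10(1−p) = 13p + 6(1−p), so p = 4/15.
Similarly the goalkeeper's optimal q on dive left is 7/15, and the value is 2·(7/15) + (13)·(8/15) = 118/15.

118/15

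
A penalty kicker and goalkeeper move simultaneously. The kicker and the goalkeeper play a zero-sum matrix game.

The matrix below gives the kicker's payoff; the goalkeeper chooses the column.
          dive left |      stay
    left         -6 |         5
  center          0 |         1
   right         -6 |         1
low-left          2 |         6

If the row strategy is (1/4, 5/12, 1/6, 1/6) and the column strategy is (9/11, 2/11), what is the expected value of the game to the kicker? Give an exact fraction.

-83/66

Against (9/11, 2/11), each row's expected payoff is left: -4; center: 2/11; right: -52/11; low-left: 30/11.
Taking the (1/4, 5/12, 1/6, 1/6)-weighted average: (1/4)·(-4) + (5/12)·(2/11) + (1/6)·(-52/11) + (1/6)·(30/11) = -83/66.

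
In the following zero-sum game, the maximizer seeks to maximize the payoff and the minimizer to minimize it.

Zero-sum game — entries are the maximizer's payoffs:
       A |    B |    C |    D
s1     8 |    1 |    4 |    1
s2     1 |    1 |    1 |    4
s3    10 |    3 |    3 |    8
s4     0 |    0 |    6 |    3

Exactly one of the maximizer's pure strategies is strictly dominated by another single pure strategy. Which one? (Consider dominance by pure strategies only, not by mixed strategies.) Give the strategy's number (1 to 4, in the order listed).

Compare s2 with s3: 10 > 1, 3 > 1, 3 > 1, 8 > 4.
So s3 strictly dominates s2 for the maximizer; s2 is strictly dominated.

2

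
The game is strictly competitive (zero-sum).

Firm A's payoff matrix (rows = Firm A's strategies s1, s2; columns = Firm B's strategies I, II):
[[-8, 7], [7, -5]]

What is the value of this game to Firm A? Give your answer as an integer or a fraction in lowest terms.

1/3

Row minima are -8 and -5, so Firm A's maximin is -5; column maxima are 7 and 7, so Firm B's minimax is 7. These differ, so the equilibrium is in mixed strategies.
Let Firm A play s1 with probability p. Firm B is indifferent when −8p + 7(1−p) = 7p − 5(1−p), giving p = 4/9.
Let Firm B play I with probability q. Firm A is indifferent when −8q + 7(1−q) = 7q − 5(1−q), giving q = 4/9.
The value is -8·(4/9) + (7)·(5/9) = 1/3.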